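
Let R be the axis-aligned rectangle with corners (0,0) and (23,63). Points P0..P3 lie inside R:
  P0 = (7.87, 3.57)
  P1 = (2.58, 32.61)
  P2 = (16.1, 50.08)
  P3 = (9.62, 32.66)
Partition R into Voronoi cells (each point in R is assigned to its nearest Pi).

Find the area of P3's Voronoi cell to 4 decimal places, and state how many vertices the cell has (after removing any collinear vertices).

Area of P3's cell: 388.0049 (4 vertices)

1. box [0,23]×[0,63]: [(0, 0) (23, 0) (23, 63) (0, 63)]
2. ⊥bis P3·P0 via (8.745,18.115): [(0, 18.6411) (23, 17.2574) (23, 63) (0, 63)]  |A|=1036.1669
3. ⊥bis P3·P1 via (6.1,32.635): [(6.202, 18.268) (23, 17.2574) (23, 63) (5.8843, 63)]  |A|=766.9999
4. ⊥bis P3·P2 via (12.86,41.37): [(6.0199, 43.9144) (6.202, 18.268) (23, 17.2574) (23, 37.5981)]  |A|=388.0049
5. canonical 4-gon: [(6.0199, 43.9144) (6.202, 18.268) (23, 17.2574) (23, 37.5981)]
6. shoelace: 388.0049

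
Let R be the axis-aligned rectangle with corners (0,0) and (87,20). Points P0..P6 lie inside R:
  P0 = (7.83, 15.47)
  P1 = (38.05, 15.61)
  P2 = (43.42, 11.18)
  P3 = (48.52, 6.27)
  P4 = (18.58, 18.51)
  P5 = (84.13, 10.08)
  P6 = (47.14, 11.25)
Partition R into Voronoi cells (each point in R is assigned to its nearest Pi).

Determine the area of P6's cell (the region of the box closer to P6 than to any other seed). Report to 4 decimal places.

Area of P6's cell: 187.2312

1. box [0,87]×[0,20]: [(0, 0) (87, 0) (87, 20) (0, 20)]
2. ⊥bis P6·P0 via (27.485,13.36): [(26.0508, 0) (87, 0) (87, 20) (28.1978, 20)]  |A|=1197.514
3. ⊥bis P6·P1 via (42.595,13.43): [(36.1533, 0) (87, 0) (87, 20) (45.7463, 20)]  |A|=921.0039
4. ⊥bis P6·P2 via (45.28,11.215): [(45.1385, 18.7329) (45.491, 0) (87, 0) (87, 20) (45.7463, 20)]  |A|=833.5426
5. ⊥bis P6·P3 via (47.83,8.76): [(45.1385, 18.7329) (45.3392, 8.0698) (87, 19.6143) (87, 20) (45.7463, 20)]  |A|=257.484
6. ⊥bis P6·P4 via (32.86,14.88): [(45.1385, 18.7329) (45.3392, 8.0698) (87, 19.6143) (87, 20) (45.7463, 20)]  |A|=257.484
7. ⊥bis P6·P5 via (65.635,10.665): [(45.1385, 18.7329) (45.3392, 8.0698) (65.7317, 13.7207) (65.9303, 20) (45.7463, 20)]  |A|=187.2312
8. canonical 5-gon: [(45.1385, 18.7329) (45.3392, 8.0698) (65.7317, 13.7207) (65.9303, 20) (45.7463, 20)]
9. shoelace: 187.2312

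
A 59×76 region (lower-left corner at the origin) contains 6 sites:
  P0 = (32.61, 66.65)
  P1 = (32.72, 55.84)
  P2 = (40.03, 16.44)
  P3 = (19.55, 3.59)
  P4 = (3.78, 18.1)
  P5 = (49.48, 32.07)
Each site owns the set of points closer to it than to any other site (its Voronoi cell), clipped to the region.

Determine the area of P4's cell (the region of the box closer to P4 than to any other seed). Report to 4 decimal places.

1. box [0,59]×[0,76]: [(0, 0) (59, 0) (59, 76) (0, 76)]
2. ⊥bis P4·P0 via (18.195,42.375): [(0, 53.1796) (0, 0) (59, 0) (59, 18.1441)]  |A|=2104.0495
3. ⊥bis P4·P1 via (18.25,36.97): [(0, 50.9646) (0, 0) (59, 0) (59, 5.7219)]  |A|=1672.2495
4. ⊥bis P4·P2 via (21.905,17.27): [(22.6525, 33.594) (0, 50.9646) (0, 0) (21.1142, 0)]  |A|=931.8929
5. ⊥bis P4·P3 via (11.665,10.845): [(22.1317, 22.2206) (22.6525, 33.594) (0, 50.9646) (0, 0) (1.6865, 0)]  |A|=716.0459
6. ⊥bis P4·P5 via (26.63,25.085): [(22.1317, 22.2206) (22.6525, 33.594) (0, 50.9646) (0, 0) (1.6865, 0)]  |A|=716.0459
7. canonical 5-gon: [(22.1317, 22.2206) (22.6525, 33.594) (0, 50.9646) (0, 0) (1.6865, 0)]
8. shoelace: 716.0459

Area of P4's cell: 716.0459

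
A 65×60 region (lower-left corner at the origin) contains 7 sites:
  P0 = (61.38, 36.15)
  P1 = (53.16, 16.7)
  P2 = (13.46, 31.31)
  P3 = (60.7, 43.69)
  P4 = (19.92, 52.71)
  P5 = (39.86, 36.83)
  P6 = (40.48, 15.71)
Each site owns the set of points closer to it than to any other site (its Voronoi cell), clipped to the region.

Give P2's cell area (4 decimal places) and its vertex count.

1. box [0,65]×[0,60]: [(0, 0) (65, 0) (65, 60) (0, 60)]
2. ⊥bis P2·P0 via (37.42,33.73): [(0, 0) (40.8268, 0) (34.7667, 60) (0, 60)]  |A|=2267.8042
3. ⊥bis P2·P1 via (33.31,24.005): [(0, 0) (24.4759, 0) (37.3056, 34.8624) (34.7667, 60) (0, 60)]  |A|=1982.789
4. ⊥bis P2·P3 via (37.08,37.5): [(0, 0) (24.4759, 0) (37.3056, 34.8624) (37.0137, 37.7532) (31.1835, 60) (0, 60)]  |A|=1942.9319
5. ⊥bis P2·P4 via (16.69,42.01): [(0, 47.0482) (0, 0) (24.4759, 0) (37.3056, 34.8624) (37.2093, 35.8158)]  |A|=1321.4237
6. ⊥bis P2·P5 via (26.66,34.07): [(25.5597, 39.3325) (0, 47.0482) (0, 0) (24.4759, 0) (30.4114, 16.1286)]  |A|=1190.6067
7. ⊥bis P2·P6 via (26.97,23.51): [(28.3634, 25.9234) (25.5597, 39.3325) (0, 47.0482) (0, 0) (13.3965, 0)]  |A|=1001.4143
8. canonical 5-gon: [(28.3634, 25.9234) (25.5597, 39.3325) (0, 47.0482) (0, 0) (13.3965, 0)]
9. shoelace: 1001.4143

Area of P2's cell: 1001.4143 (5 vertices)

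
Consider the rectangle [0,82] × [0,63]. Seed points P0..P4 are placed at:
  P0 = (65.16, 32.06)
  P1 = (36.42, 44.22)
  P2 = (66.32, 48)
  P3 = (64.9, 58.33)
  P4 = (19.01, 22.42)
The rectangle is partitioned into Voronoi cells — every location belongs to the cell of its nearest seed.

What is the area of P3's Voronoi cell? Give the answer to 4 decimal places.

Area of P3's cell: 339.1759

1. box [0,82]×[0,63]: [(0, 0) (82, 0) (82, 63) (0, 63)]
2. ⊥bis P3·P0 via (65.03,45.195): [(0, 44.5514) (82, 45.363) (82, 63) (0, 63)]  |A|=1479.5121
3. ⊥bis P3·P1 via (50.66,51.275): [(53.7277, 45.0831) (82, 45.363) (82, 63) (44.851, 63)]  |A|=582.1168
4. ⊥bis P3·P2 via (65.61,53.165): [(50.7366, 51.1204) (82, 55.418) (82, 63) (44.851, 63)]  |A|=339.1759
5. ⊥bis P3·P4 via (41.955,40.375): [(50.7366, 51.1204) (82, 55.418) (82, 63) (44.851, 63)]  |A|=339.1759
6. canonical 4-gon: [(50.7366, 51.1204) (82, 55.418) (82, 63) (44.851, 63)]
7. shoelace: 339.1759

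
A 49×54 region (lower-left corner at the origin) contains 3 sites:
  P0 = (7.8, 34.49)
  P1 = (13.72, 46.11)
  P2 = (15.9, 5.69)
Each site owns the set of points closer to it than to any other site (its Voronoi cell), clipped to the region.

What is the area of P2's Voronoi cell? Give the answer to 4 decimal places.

1. box [0,49]×[0,54]: [(0, 0) (49, 0) (49, 54) (0, 54)]
2. ⊥bis P2·P0 via (11.85,20.09): [(0, 16.7572) (0, 0) (49, 0) (49, 30.5384)]  |A|=1158.7428
3. ⊥bis P2·P1 via (14.81,25.9): [(36.7068, 27.081) (0, 16.7572) (0, 0) (49, 0) (49, 27.744)]  |A|=1141.5665
4. canonical 5-gon: [(36.7068, 27.081) (0, 16.7572) (0, 0) (49, 0) (49, 27.744)]
5. shoelace: 1141.5665

Area of P2's cell: 1141.5665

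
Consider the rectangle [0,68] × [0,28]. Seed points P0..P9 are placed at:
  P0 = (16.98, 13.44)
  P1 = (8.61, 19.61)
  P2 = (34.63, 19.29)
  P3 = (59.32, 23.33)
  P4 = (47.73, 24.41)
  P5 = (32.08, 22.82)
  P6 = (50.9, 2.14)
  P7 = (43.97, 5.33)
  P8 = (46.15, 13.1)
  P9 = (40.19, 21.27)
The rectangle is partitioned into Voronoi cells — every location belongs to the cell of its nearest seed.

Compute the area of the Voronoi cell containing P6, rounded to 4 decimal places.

Area of P6's cell: 195.5511

1. box [0,68]×[0,28]: [(0, 0) (68, 0) (68, 28) (0, 28)]
2. ⊥bis P6·P0 via (33.94,7.79): [(31.3449, 0) (68, 0) (68, 28) (40.6727, 28)]  |A|=895.7542
3. ⊥bis P6·P1 via (29.755,10.875): [(31.3449, 0) (68, 0) (68, 28) (40.6727, 28)]  |A|=895.7542
4. ⊥bis P6·P2 via (42.765,10.715): [(31.4705, 0) (68, 0) (68, 28) (60.9849, 28)]  |A|=609.6251
5. ⊥bis P6·P3 via (55.11,12.735): [(47.91, 15.596) (31.4705, 0) (68, 0) (68, 7.6131)]  |A|=361.3304
6. ⊥bis P6·P4 via (49.315,13.275): [(52.581, 13.7399) (44.7836, 12.63) (31.4705, 0) (68, 0) (68, 7.6131)]  |A|=351.5017
7. ⊥bis P6·P5 via (41.49,12.48): [(52.581, 13.7399) (44.7836, 12.63) (31.4705, 0) (68, 0) (68, 7.6131)]  |A|=351.5017
8. ⊥bis P6·P7 via (47.435,3.735): [(52.581, 13.7399) (52.0025, 13.6576) (45.7157, 0) (68, 0) (68, 7.6131)]  |A|=215.4764
9. ⊥bis P6·P8 via (48.525,7.62): [(57.8318, 11.6535) (49.3974, 7.9981) (45.7157, 0) (68, 0) (68, 7.6131)]  |A|=195.5511
10. ⊥bis P6·P9 via (45.545,11.705): [(57.8318, 11.6535) (49.3974, 7.9981) (45.7157, 0) (68, 0) (68, 7.6131)]  |A|=195.5511
11. canonical 5-gon: [(57.8318, 11.6535) (49.3974, 7.9981) (45.7157, 0) (68, 0) (68, 7.6131)]
12. shoelace: 195.5511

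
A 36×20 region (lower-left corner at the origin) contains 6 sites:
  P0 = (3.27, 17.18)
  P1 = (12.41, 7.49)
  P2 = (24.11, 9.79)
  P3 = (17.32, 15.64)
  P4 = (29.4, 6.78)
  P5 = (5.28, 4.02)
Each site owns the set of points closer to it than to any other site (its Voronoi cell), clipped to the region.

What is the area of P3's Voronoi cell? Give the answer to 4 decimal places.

1. box [0,36]×[0,20]: [(0, 0) (36, 0) (36, 20) (0, 20)]
2. ⊥bis P3·P0 via (10.295,16.41): [(8.4963, 0) (36, 0) (36, 20) (10.6885, 20)]  |A|=528.1518
3. ⊥bis P3·P1 via (14.865,11.565): [(10.0799, 14.4478) (34.0615, 0) (36, 0) (36, 20) (10.6885, 20)]  |A|=343.4718
4. ⊥bis P3·P2 via (20.715,12.715): [(10.0799, 14.4478) (18.0638, 9.6378) (26.9915, 20) (10.6885, 20)]  |A|=108.0948
5. ⊥bis P3·P4 via (23.36,11.21): [(10.0799, 14.4478) (18.0638, 9.6378) (26.9915, 20) (10.6885, 20)]  |A|=108.0948
6. ⊥bis P3·P5 via (11.3,9.83): [(10.0799, 14.4478) (18.0638, 9.6378) (26.9915, 20) (10.6885, 20)]  |A|=108.0948
7. canonical 4-gon: [(10.0799, 14.4478) (18.0638, 9.6378) (26.9915, 20) (10.6885, 20)]
8. shoelace: 108.0948

Area of P3's cell: 108.0948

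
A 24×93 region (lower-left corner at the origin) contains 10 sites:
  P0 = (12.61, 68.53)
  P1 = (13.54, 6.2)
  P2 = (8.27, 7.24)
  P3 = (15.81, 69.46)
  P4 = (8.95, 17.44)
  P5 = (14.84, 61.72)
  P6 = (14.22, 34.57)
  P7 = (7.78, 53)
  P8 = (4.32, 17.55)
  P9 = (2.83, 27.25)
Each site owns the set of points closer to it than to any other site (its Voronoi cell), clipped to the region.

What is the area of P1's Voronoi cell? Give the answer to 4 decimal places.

Area of P1's cell: 189.7920

1. box [0,24]×[0,93]: [(0, 0) (24, 0) (24, 93) (0, 93)]
2. ⊥bis P1·P0 via (13.075,37.365): [(0, 37.1699) (0, 0) (24, 0) (24, 37.528)]  |A|=896.375
3. ⊥bis P1·P2 via (10.905,6.72): [(16.964, 37.423) (9.5789, 0) (24, 0) (24, 37.528)]  |A|=401.8643
4. ⊥bis P1·P3 via (14.675,37.83): [(23.3579, 37.5184) (16.964, 37.423) (9.5789, 0) (24, 0) (24, 37.4954)]  |A|=401.8538
5. ⊥bis P1·P4 via (11.245,11.82): [(11.9699, 12.116) (9.5789, 0) (24, 0) (24, 17.0287)]  |A|=189.792
6. ⊥bis P1·P5 via (14.19,33.96): [(11.9699, 12.116) (9.5789, 0) (24, 0) (24, 17.0287)]  |A|=189.792
7. ⊥bis P1·P6 via (13.88,20.385): [(11.9699, 12.116) (9.5789, 0) (24, 0) (24, 17.0287)]  |A|=189.792
8. ⊥bis P1·P7 via (10.66,29.6): [(11.9699, 12.116) (9.5789, 0) (24, 0) (24, 17.0287)]  |A|=189.792
9. ⊥bis P1·P8 via (8.93,11.875): [(11.9699, 12.116) (9.5789, 0) (24, 0) (24, 17.0287)]  |A|=189.792
10. ⊥bis P1·P9 via (8.185,16.725): [(11.9699, 12.116) (9.5789, 0) (24, 0) (24, 17.0287)]  |A|=189.792
11. canonical 4-gon: [(11.9699, 12.116) (9.5789, 0) (24, 0) (24, 17.0287)]
12. shoelace: 189.792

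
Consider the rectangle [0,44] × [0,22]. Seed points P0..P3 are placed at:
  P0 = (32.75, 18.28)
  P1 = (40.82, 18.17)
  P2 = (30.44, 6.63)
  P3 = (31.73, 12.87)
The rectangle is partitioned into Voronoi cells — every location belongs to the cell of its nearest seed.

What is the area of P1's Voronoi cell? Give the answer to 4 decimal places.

1. box [0,44]×[0,22]: [(0, 0) (44, 0) (44, 22) (0, 22)]
2. ⊥bis P1·P0 via (36.785,18.225): [(36.5366, 0) (44, 0) (44, 22) (36.8365, 22)]  |A|=160.8966
3. ⊥bis P1·P2 via (35.63,12.4): [(36.6926, 11.4442) (44, 4.8714) (44, 22) (36.8365, 22)]  |A|=100.3915
4. ⊥bis P1·P3 via (36.275,15.52): [(36.7373, 14.7271) (40.8117, 7.7392) (44, 4.8714) (44, 22) (36.8365, 22)]  |A|=93.5475
5. canonical 5-gon: [(36.7373, 14.7271) (40.8117, 7.7392) (44, 4.8714) (44, 22) (36.8365, 22)]
6. shoelace: 93.5475

Area of P1's cell: 93.5475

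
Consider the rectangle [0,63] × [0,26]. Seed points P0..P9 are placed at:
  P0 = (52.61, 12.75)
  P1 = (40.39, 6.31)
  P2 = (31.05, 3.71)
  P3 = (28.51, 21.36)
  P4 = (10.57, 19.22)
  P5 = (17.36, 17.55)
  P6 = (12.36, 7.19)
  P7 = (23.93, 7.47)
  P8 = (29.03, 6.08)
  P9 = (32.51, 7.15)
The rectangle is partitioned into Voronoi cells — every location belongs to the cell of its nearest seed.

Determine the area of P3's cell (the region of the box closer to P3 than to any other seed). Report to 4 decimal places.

Area of P3's cell: 207.0605

1. box [0,63]×[0,26]: [(0, 0) (63, 0) (63, 26) (0, 26)]
2. ⊥bis P3·P0 via (40.56,17.055): [(0, 0) (34.4669, 0) (43.7557, 26) (0, 26)]  |A|=1016.8939
3. ⊥bis P3·P1 via (34.45,13.835): [(0, 0) (16.9233, 0) (41.3577, 19.2877) (43.7557, 26) (0, 26)]  |A|=847.7065
4. ⊥bis P3·P2 via (29.78,12.535): [(0, 8.2494) (33.4771, 13.0671) (41.3577, 19.2877) (43.7557, 26) (0, 26)]  |A|=599.0546
5. ⊥bis P3·P4 via (19.54,20.29): [(20.6223, 11.2171) (33.4771, 13.0671) (41.3577, 19.2877) (43.7557, 26) (18.8589, 26)]  |A|=276.6313
6. ⊥bis P3·P5 via (22.935,19.455): [(25.5096, 11.9204) (33.4771, 13.0671) (41.3577, 19.2877) (43.7557, 26) (20.6985, 26)]  |A|=226.936
7. ⊥bis P3·P6 via (20.435,14.275): [(25.5096, 11.9204) (33.4771, 13.0671) (41.3577, 19.2877) (43.7557, 26) (20.6985, 26)]  |A|=226.936
8. ⊥bis P3·P7 via (26.22,14.415): [(24.4587, 14.9957) (31.2709, 12.7496) (33.4771, 13.0671) (41.3577, 19.2877) (43.7557, 26) (20.6985, 26)]  |A|=217.6415
9. ⊥bis P3·P8 via (28.77,13.72): [(24.4587, 14.9957) (28.3691, 13.7064) (34.5537, 13.9168) (41.3577, 19.2877) (43.7557, 26) (20.6985, 26)]  |A|=213.6109
10. ⊥bis P3·P9 via (30.51,14.255): [(24.4587, 14.9957) (28.3691, 13.7064) (28.5873, 13.7138) (37.4607, 16.2116) (41.3577, 19.2877) (43.7557, 26) (20.6985, 26)]  |A|=207.0605
11. canonical 7-gon: [(24.4587, 14.9957) (28.3691, 13.7064) (28.5873, 13.7138) (37.4607, 16.2116) (41.3577, 19.2877) (43.7557, 26) (20.6985, 26)]
12. shoelace: 207.0605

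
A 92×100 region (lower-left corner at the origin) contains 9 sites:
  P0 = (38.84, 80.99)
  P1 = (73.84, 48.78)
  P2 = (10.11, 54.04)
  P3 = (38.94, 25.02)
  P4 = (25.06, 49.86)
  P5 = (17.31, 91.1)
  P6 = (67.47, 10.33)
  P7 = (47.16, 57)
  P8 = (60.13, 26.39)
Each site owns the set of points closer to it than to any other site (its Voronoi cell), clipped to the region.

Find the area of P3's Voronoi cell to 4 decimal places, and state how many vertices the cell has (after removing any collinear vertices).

1. box [0,92]×[0,100]: [(0, 0) (92, 0) (92, 100) (0, 100)]
2. ⊥bis P3·P0 via (38.89,53.005): [(0, 52.9355) (0, 0) (92, 0) (92, 53.0999)]  |A|=4877.6287
3. ⊥bis P3·P1 via (56.39,36.9): [(45.4177, 53.0167) (0, 52.9355) (0, 0) (81.5116, 0)]  |A|=3362.8424
4. ⊥bis P3·P2 via (24.525,39.53): [(45.4177, 53.0167) (38.0874, 53.0036) (0, 15.1656) (0, 0) (81.5116, 0)]  |A|=2643.5636
5. ⊥bis P3·P4 via (32,37.44): [(49.4023, 47.164) (10.1077, 25.2071) (0, 15.1656) (0, 0) (81.5116, 0)]  |A|=2383.1343
6. ⊥bis P3·P5 via (28.125,58.06): [(49.4023, 47.164) (10.1077, 25.2071) (0, 15.1656) (0, 0) (81.5116, 0)]  |A|=2383.1343
7. ⊥bis P3·P6 via (53.205,17.675): [(60.2127, 31.285) (49.4023, 47.164) (10.1077, 25.2071) (0, 15.1656) (0, 0) (44.1042, 0)]  |A|=1797.9896
8. ⊥bis P3·P7 via (43.05,41.01): [(60.2127, 31.285) (55.8279, 37.7256) (39.8575, 41.8306) (10.1077, 25.2071) (0, 15.1656) (0, 0) (44.1042, 0)]  |A|=1735.811
9. ⊥bis P3·P8 via (49.535,25.705): [(50.4057, 12.2383) (48.6384, 39.5736) (39.8575, 41.8306) (10.1077, 25.2071) (0, 15.1656) (0, 0) (44.1042, 0)]  |A|=1565.8396
10. canonical 7-gon: [(50.4057, 12.2383) (48.6384, 39.5736) (39.8575, 41.8306) (10.1077, 25.2071) (0, 15.1656) (0, 0) (44.1042, 0)]
11. shoelace: 1565.8396

Area of P3's cell: 1565.8396 (7 vertices)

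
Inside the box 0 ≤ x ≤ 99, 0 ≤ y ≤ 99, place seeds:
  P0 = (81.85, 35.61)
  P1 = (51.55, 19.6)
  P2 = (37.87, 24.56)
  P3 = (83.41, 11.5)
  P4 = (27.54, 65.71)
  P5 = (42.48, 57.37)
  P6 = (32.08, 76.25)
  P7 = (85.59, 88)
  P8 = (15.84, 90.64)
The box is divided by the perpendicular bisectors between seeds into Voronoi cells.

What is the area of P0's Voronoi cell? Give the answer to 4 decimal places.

1. box [0,99]×[0,99]: [(0, 0) (99, 0) (99, 99) (0, 99)]
2. ⊥bis P0·P1 via (66.7,27.605): [(81.286, 0) (99, 0) (99, 99) (28.9761, 99)]  |A|=4343.0253
3. ⊥bis P0·P2 via (59.86,30.085): [(54.8468, 50.038) (81.286, 0) (99, 0) (99, 99) (42.5451, 99)]  |A|=4010.8433
4. ⊥bis P0·P3 via (82.63,23.555): [(54.8468, 50.038) (69.2958, 22.6922) (99, 24.6142) (99, 99) (42.5451, 99)]  |A|=3444.2861
5. ⊥bis P0·P4 via (54.695,50.66): [(54.6919, 50.6544) (54.8468, 50.038) (69.2958, 22.6922) (99, 24.6142) (99, 99) (81.4863, 99)]  |A|=2502.9689
6. ⊥bis P0·P5 via (62.165,46.49): [(59.382, 41.4548) (69.2958, 22.6922) (99, 24.6142) (99, 99) (91.1875, 99)]  |A|=1986.4828
7. ⊥bis P0·P6 via (56.965,55.93): [(89.2048, 95.4126) (59.382, 41.4548) (69.2958, 22.6922) (99, 24.6142) (99, 99) (92.1341, 99)]  |A|=1984.785
8. ⊥bis P0·P7 via (83.72,61.805): [(71.1266, 62.704) (59.382, 41.4548) (69.2958, 22.6922) (99, 24.6142) (99, 60.7142)]  |A|=1311.1241
9. ⊥bis P0·P8 via (48.845,63.125): [(71.1266, 62.704) (59.382, 41.4548) (69.2958, 22.6922) (99, 24.6142) (99, 60.7142)]  |A|=1311.1241
10. canonical 5-gon: [(71.1266, 62.704) (59.382, 41.4548) (69.2958, 22.6922) (99, 24.6142) (99, 60.7142)]
11. shoelace: 1311.1241

Area of P0's cell: 1311.1241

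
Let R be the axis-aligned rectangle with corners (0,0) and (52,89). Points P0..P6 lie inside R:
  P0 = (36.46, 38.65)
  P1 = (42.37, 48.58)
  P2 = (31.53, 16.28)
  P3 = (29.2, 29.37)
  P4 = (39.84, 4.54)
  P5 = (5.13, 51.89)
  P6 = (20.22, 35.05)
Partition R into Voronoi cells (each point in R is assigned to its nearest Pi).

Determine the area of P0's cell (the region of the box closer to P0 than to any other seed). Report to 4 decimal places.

Area of P0's cell: 357.3110

1. box [0,52]×[0,89]: [(0, 0) (52, 0) (52, 89) (0, 89)]
2. ⊥bis P0·P1 via (39.415,43.615): [(0, 67.0735) (0, 0) (52, 0) (52, 36.1248)]  |A|=2683.156
3. ⊥bis P0·P2 via (33.995,27.465): [(0, 67.0735) (0, 34.957) (52, 23.497) (52, 36.1248)]  |A|=1163.3534
4. ⊥bis P0·P3 via (32.83,34.01): [(0, 67.0735) (0, 59.6938) (44.0202, 25.2556) (52, 23.497) (52, 36.1248)]  |A|=618.893
5. ⊥bis P0·P4 via (38.15,21.595): [(0, 67.0735) (0, 59.6938) (44.0202, 25.2556) (52, 23.497) (52, 36.1248)]  |A|=618.893
6. ⊥bis P0·P5 via (20.795,45.27): [(23.9782, 52.8025) (20.2091, 43.8837) (44.0202, 25.2556) (52, 23.497) (52, 36.1248)]  |A|=410.5021
7. ⊥bis P0·P6 via (28.34,36.85): [(24.9292, 52.2365) (28.1596, 37.6638) (44.0202, 25.2556) (52, 23.497) (52, 36.1248)]  |A|=357.311
8. canonical 5-gon: [(24.9292, 52.2365) (28.1596, 37.6638) (44.0202, 25.2556) (52, 23.497) (52, 36.1248)]
9. shoelace: 357.311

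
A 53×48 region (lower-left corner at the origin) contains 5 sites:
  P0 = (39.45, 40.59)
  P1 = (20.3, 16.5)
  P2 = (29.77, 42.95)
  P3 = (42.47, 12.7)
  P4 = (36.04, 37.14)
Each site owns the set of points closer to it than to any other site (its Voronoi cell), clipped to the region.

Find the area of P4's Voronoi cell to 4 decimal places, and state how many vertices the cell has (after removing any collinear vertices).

1. box [0,53]×[0,48]: [(0, 0) (53, 0) (53, 48) (0, 48)]
2. ⊥bis P4·P0 via (37.745,38.865): [(0, 0) (53, 0) (53, 23.7869) (28.5028, 48) (0, 48)]  |A|=2247.4236
3. ⊥bis P4·P1 via (28.17,26.82): [(53, 7.8847) (53, 23.7869) (28.5028, 48) (0.3965, 48)]  |A|=758.5261
4. ⊥bis P4·P2 via (32.905,40.045): [(23.7639, 30.1801) (53, 7.8847) (53, 23.7869) (34.648, 41.926)]  |A|=438.9544
5. ⊥bis P4·P3 via (39.255,24.92): [(23.7639, 30.1801) (32.8658, 23.239) (49.2051, 27.5378) (34.648, 41.926)]  |A|=240.0649
6. canonical 4-gon: [(23.7639, 30.1801) (32.8658, 23.239) (49.2051, 27.5378) (34.648, 41.926)]
7. shoelace: 240.0649

Area of P4's cell: 240.0649 (4 vertices)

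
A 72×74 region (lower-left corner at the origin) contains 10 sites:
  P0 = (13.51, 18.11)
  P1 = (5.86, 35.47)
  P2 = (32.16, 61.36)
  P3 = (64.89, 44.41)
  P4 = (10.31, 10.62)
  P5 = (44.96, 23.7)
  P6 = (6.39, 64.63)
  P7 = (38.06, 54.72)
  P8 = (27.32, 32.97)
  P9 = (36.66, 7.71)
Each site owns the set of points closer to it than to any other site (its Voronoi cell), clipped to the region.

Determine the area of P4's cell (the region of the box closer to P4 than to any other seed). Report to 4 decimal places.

Area of P4's cell: 334.4079

1. box [0,72]×[0,74]: [(0, 0) (72, 0) (72, 74) (0, 74)]
2. ⊥bis P4·P0 via (11.91,14.365): [(0, 19.4534) (0, 0) (45.5331, 0)]  |A|=442.8862
3. ⊥bis P4·P1 via (8.085,23.045): [(0, 19.4534) (0, 0) (45.5331, 0)]  |A|=442.8862
4. ⊥bis P4·P2 via (21.235,35.99): [(0, 19.4534) (0, 0) (45.5331, 0)]  |A|=442.8862
5. ⊥bis P4·P3 via (37.6,27.515): [(0, 19.4534) (0, 0) (45.5331, 0)]  |A|=442.8862
6. ⊥bis P4·P5 via (27.635,17.16): [(31.9167, 5.8174) (0, 19.4534) (0, 0) (34.1127, 0)]  |A|=409.6678
7. ⊥bis P4·P6 via (8.35,37.625): [(31.9167, 5.8174) (0, 19.4534) (0, 0) (34.1127, 0)]  |A|=409.6678
8. ⊥bis P4·P7 via (24.185,32.67): [(31.9167, 5.8174) (0, 19.4534) (0, 0) (34.1127, 0)]  |A|=409.6678
9. ⊥bis P4·P8 via (18.815,21.795): [(31.9167, 5.8174) (0, 19.4534) (0, 0) (34.1127, 0)]  |A|=409.6678
10. ⊥bis P4·P9 via (23.485,9.165): [(23.5119, 9.4083) (0, 19.4534) (0, 0) (22.4729, 0)]  |A|=334.4079
11. canonical 4-gon: [(23.5119, 9.4083) (0, 19.4534) (0, 0) (22.4729, 0)]
12. shoelace: 334.4079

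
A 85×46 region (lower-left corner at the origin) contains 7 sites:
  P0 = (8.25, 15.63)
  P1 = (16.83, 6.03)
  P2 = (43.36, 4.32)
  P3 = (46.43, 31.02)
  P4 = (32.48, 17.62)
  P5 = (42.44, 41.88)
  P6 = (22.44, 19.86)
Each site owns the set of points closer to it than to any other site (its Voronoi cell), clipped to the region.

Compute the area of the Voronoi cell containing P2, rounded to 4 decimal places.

1. box [0,85]×[0,46]: [(0, 0) (85, 0) (85, 46) (0, 46)]
2. ⊥bis P2·P0 via (25.805,9.975): [(22.5917, 0) (85, 0) (85, 46) (37.4097, 46)]  |A|=2529.9655
3. ⊥bis P2·P1 via (30.095,5.175): [(31.5549, 27.8246) (29.7614, 0) (85, 0) (85, 46) (37.4097, 46)]  |A|=2430.2188
4. ⊥bis P2·P3 via (44.895,17.67): [(31.0033, 19.2673) (29.7614, 0) (85, 0) (85, 13.0587)]  |A|=884.711
5. ⊥bis P2·P4 via (37.92,10.97): [(45.9605, 17.5475) (30.0538, 4.5351) (29.7614, 0) (85, 0) (85, 13.0587)]  |A|=773.7182
6. ⊥bis P2·P5 via (42.9,23.1): [(45.9605, 17.5475) (30.0538, 4.5351) (29.7614, 0) (85, 0) (85, 13.0587)]  |A|=773.7182
7. ⊥bis P2·P6 via (32.9,12.09): [(45.9605, 17.5475) (30.0538, 4.5351) (29.7614, 0) (85, 0) (85, 13.0587)]  |A|=773.7182
8. canonical 5-gon: [(45.9605, 17.5475) (30.0538, 4.5351) (29.7614, 0) (85, 0) (85, 13.0587)]
9. shoelace: 773.7182

Area of P2's cell: 773.7182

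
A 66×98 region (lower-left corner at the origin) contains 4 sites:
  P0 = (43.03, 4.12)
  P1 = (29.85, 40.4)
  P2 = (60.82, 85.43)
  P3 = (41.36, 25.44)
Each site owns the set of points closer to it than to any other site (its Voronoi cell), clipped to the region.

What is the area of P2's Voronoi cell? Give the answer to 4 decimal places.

1. box [0,66]×[0,98]: [(0, 0) (66, 0) (66, 98) (0, 98)]
2. ⊥bis P2·P0 via (51.925,44.775): [(0, 56.1358) (66, 41.6955) (66, 98) (0, 98)]  |A|=3239.5675
3. ⊥bis P2·P1 via (45.335,62.915): [(0, 94.0948) (66, 48.7024) (66, 98) (0, 98)]  |A|=1755.6947
4. ⊥bis P2·P3 via (51.09,55.435): [(0, 94.0948) (60.7822, 52.291) (66, 50.5984) (66, 98) (0, 98)]  |A|=1750.7482
5. canonical 5-gon: [(0, 94.0948) (60.7822, 52.291) (66, 50.5984) (66, 98) (0, 98)]
6. shoelace: 1750.7482

Area of P2's cell: 1750.7482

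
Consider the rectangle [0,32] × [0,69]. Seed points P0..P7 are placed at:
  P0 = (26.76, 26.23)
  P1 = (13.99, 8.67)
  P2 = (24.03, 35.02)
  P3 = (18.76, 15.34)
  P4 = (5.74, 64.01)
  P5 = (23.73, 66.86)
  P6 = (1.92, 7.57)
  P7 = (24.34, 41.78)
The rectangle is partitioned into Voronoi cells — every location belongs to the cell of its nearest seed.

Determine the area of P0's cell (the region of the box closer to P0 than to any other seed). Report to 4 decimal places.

Area of P0's cell: 166.9131

1. box [0,32]×[0,69]: [(0, 0) (32, 0) (32, 69) (0, 69)]
2. ⊥bis P0·P1 via (20.375,17.45): [(0, 32.2671) (32, 8.9961) (32, 69) (0, 69)]  |A|=1547.7891
3. ⊥bis P0·P2 via (25.395,30.625): [(9.1822, 25.5896) (32, 8.9961) (32, 32.6764)]  |A|=270.1663
4. ⊥bis P0·P3 via (22.76,20.785): [(14.1285, 27.1259) (32, 13.9971) (32, 32.6764)]  |A|=166.9131
5. ⊥bis P0·P4 via (16.25,45.12): [(14.1285, 27.1259) (32, 13.9971) (32, 32.6764)]  |A|=166.9131
6. ⊥bis P0·P5 via (25.245,46.545): [(14.1285, 27.1259) (32, 13.9971) (32, 32.6764)]  |A|=166.9131
7. ⊥bis P0·P6 via (14.34,16.9): [(14.1285, 27.1259) (32, 13.9971) (32, 32.6764)]  |A|=166.9131
8. ⊥bis P0·P7 via (25.55,34.005): [(14.1285, 27.1259) (32, 13.9971) (32, 32.6764)]  |A|=166.9131
9. canonical 3-gon: [(14.1285, 27.1259) (32, 13.9971) (32, 32.6764)]
10. shoelace: 166.9131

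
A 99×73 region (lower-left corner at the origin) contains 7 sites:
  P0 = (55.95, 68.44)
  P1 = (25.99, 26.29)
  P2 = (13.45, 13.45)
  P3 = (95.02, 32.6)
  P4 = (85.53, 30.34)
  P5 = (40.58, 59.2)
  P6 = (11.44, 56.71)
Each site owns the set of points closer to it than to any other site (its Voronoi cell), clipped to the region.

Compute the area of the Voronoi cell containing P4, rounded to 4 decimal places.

1. box [0,99]×[0,73]: [(0, 0) (99, 0) (99, 73) (0, 73)]
2. ⊥bis P4·P0 via (70.74,49.39): [(7.1241, 0) (99, 0) (99, 71.3304)]  |A|=3276.775
3. ⊥bis P4·P1 via (55.76,28.315): [(55.1498, 37.2861) (57.686, 0) (99, 0) (99, 71.3304)]  |A|=2334.1463
4. ⊥bis P4·P2 via (49.49,21.895): [(55.1498, 37.2861) (57.686, 0) (99, 0) (99, 71.3304)]  |A|=2334.1463
5. ⊥bis P4·P3 via (90.275,31.47): [(83.6251, 59.3937) (55.1498, 37.2861) (57.686, 0) (97.7694, 0)]  |A|=1749.2531
6. ⊥bis P4·P5 via (63.055,44.77): [(83.6251, 59.3937) (61.3313, 42.0853) (55.4468, 32.92) (57.686, 0) (97.7694, 0)]  |A|=1735.046
7. ⊥bis P4·P6 via (48.485,43.525): [(83.6251, 59.3937) (61.3313, 42.0853) (55.4468, 32.92) (57.686, 0) (97.7694, 0)]  |A|=1735.046
8. canonical 5-gon: [(83.6251, 59.3937) (61.3313, 42.0853) (55.4468, 32.92) (57.686, 0) (97.7694, 0)]
9. shoelace: 1735.046

Area of P4's cell: 1735.0460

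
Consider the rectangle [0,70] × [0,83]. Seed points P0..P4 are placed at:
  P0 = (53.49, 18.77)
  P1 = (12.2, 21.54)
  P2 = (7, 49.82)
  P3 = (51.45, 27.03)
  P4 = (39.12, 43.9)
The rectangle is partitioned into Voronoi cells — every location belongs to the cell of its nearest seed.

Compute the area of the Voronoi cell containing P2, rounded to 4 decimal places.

Area of P2's cell: 1196.1503

1. box [0,70]×[0,83]: [(0, 0) (70, 0) (70, 83) (0, 83)]
2. ⊥bis P2·P0 via (30.245,34.295): [(0, 0) (7.3399, 0) (62.7744, 83) (0, 83)]  |A|=2909.7406
3. ⊥bis P2·P1 via (9.6,35.68): [(0, 33.9148) (34.1898, 40.2015) (62.7744, 83) (0, 83)]  |A|=2182.4331
4. ⊥bis P2·P3 via (29.225,38.425): [(0, 33.9148) (29.7138, 39.3784) (52.0791, 83) (0, 83)]  |A|=1865.1405
5. ⊥bis P2·P4 via (23.06,46.86): [(0, 33.9148) (21.3993, 37.8496) (29.7209, 83) (0, 83)]  |A|=1196.1503
6. canonical 4-gon: [(0, 33.9148) (21.3993, 37.8496) (29.7209, 83) (0, 83)]
7. shoelace: 1196.1503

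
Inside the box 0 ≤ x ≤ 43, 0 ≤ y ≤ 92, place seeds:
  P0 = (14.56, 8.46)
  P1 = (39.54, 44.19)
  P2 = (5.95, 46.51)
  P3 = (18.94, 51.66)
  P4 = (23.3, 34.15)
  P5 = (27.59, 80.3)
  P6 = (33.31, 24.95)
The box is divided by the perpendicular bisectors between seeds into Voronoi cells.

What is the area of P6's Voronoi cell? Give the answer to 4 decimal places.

Area of P6's cell: 501.7017

1. box [0,43]×[0,92]: [(0, 0) (43, 0) (43, 92) (0, 92)]
2. ⊥bis P6·P0 via (23.935,16.705): [(0, 43.9204) (38.6265, 0) (43, 0) (43, 92) (0, 92)]  |A|=3107.7554
3. ⊥bis P6·P1 via (36.425,34.57): [(0, 46.3646) (0, 43.9204) (38.6265, 0) (43, 0) (43, 32.441)]  |A|=846.075
4. ⊥bis P6·P2 via (19.63,35.73): [(22.316, 39.1386) (13.7574, 28.2775) (38.6265, 0) (43, 0) (43, 32.441)]  |A|=677.1521
5. ⊥bis P6·P3 via (26.125,38.305): [(25.6611, 38.0554) (18.3724, 34.1341) (13.7574, 28.2775) (38.6265, 0) (43, 0) (43, 32.441)]  |A|=666.6462
6. ⊥bis P6·P4 via (28.305,29.55): [(33.7229, 35.4449) (20.2991, 20.8392) (38.6265, 0) (43, 0) (43, 32.441)]  |A|=501.7017
7. ⊥bis P6·P5 via (30.45,52.625): [(33.7229, 35.4449) (20.2991, 20.8392) (38.6265, 0) (43, 0) (43, 32.441)]  |A|=501.7017
8. canonical 5-gon: [(33.7229, 35.4449) (20.2991, 20.8392) (38.6265, 0) (43, 0) (43, 32.441)]
9. shoelace: 501.7017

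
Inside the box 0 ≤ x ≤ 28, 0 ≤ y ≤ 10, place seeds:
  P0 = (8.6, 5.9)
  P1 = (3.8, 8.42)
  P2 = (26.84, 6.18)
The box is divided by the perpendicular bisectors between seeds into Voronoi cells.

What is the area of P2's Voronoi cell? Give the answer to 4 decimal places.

Area of P2's cell: 102.6404

1. box [0,28]×[0,10]: [(0, 0) (28, 0) (28, 10) (0, 10)]
2. ⊥bis P2·P0 via (17.72,6.04): [(17.8127, 0) (28, 0) (28, 10) (17.6592, 10)]  |A|=102.6404
3. ⊥bis P2·P1 via (15.32,7.3): [(17.8127, 0) (28, 0) (28, 10) (17.6592, 10)]  |A|=102.6404
4. canonical 4-gon: [(17.8127, 0) (28, 0) (28, 10) (17.6592, 10)]
5. shoelace: 102.6404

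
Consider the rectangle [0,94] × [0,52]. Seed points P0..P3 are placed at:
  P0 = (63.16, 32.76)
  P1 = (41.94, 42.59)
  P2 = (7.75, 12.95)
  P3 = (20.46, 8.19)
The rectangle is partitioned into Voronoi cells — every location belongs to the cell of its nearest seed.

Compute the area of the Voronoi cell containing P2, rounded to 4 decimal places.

Area of P2's cell: 766.2435

1. box [0,94]×[0,52]: [(0, 0) (94, 0) (94, 52) (0, 52)]
2. ⊥bis P2·P0 via (35.455,22.855): [(0, 0) (43.626, 0) (25.0352, 52) (0, 52)]  |A|=1785.1917
3. ⊥bis P2·P1 via (24.845,27.77): [(0, 0) (43.626, 0) (39.911, 10.3912) (3.8395, 52) (0, 52)]  |A|=1344.2292
4. ⊥bis P2·P3 via (14.105,10.57): [(0, 0) (10.1464, 0) (21.8433, 31.2325) (3.8395, 52) (0, 52)]  |A|=766.2435
5. canonical 5-gon: [(0, 0) (10.1464, 0) (21.8433, 31.2325) (3.8395, 52) (0, 52)]
6. shoelace: 766.2435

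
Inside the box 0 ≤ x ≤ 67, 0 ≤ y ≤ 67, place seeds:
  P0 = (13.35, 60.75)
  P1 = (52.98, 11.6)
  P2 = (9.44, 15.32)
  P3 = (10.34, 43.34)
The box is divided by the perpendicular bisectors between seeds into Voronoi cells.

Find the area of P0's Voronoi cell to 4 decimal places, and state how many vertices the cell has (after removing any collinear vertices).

Area of P0's cell: 1028.7756 (5 vertices)

1. box [0,67]×[0,67]: [(0, 0) (67, 0) (67, 67) (0, 67)]
2. ⊥bis P0·P1 via (33.165,36.175): [(0, 9.4338) (67, 63.4564) (67, 67) (0, 67)]  |A|=2047.1774
3. ⊥bis P0·P2 via (11.395,38.035): [(0, 39.0157) (33.1497, 36.1627) (67, 63.4564) (67, 67) (0, 67)]  |A|=1556.862
4. ⊥bis P0·P3 via (11.845,52.045): [(0, 54.0929) (45.6079, 46.2078) (67, 63.4564) (67, 67) (0, 67)]  |A|=1028.7756
5. canonical 5-gon: [(0, 54.0929) (45.6079, 46.2078) (67, 63.4564) (67, 67) (0, 67)]
6. shoelace: 1028.7756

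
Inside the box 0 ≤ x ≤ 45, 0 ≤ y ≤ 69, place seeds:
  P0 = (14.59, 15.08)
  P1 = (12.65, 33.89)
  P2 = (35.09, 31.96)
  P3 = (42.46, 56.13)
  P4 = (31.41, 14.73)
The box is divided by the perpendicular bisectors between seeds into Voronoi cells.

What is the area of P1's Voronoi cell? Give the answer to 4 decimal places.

1. box [0,45]×[0,69]: [(0, 0) (45, 0) (45, 69) (0, 69)]
2. ⊥bis P1·P0 via (13.62,24.485): [(0, 23.0803) (45, 27.7214) (45, 69) (0, 69)]  |A|=1961.9616
3. ⊥bis P1·P2 via (23.87,32.925): [(0, 23.0803) (23.2293, 25.4761) (26.9727, 69) (0, 69)]  |A|=1120.3214
4. ⊥bis P1·P3 via (27.555,45.01): [(0, 23.0803) (23.2293, 25.4761) (25.1829, 48.1896) (9.6571, 69) (0, 69)]  |A|=940.1483
5. ⊥bis P1·P4 via (22.03,24.31): [(0, 23.0803) (23.2199, 25.4751) (23.2301, 25.4851) (25.1829, 48.1896) (9.6571, 69) (0, 69)]  |A|=940.1483
6. canonical 6-gon: [(0, 23.0803) (23.2199, 25.4751) (23.2301, 25.4851) (25.1829, 48.1896) (9.6571, 69) (0, 69)]
7. shoelace: 940.1483

Area of P1's cell: 940.1483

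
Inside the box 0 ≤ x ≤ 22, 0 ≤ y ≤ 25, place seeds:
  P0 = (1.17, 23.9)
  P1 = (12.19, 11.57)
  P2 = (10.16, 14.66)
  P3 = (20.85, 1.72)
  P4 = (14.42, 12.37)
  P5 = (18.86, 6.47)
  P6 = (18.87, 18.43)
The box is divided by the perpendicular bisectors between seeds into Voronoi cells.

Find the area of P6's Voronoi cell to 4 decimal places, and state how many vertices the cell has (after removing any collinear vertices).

Area of P6's cell: 95.3976 (6 vertices)

1. box [0,22]×[0,25]: [(0, 0) (22, 0) (22, 25) (0, 25)]
2. ⊥bis P6·P0 via (10.02,21.165): [(3.4792, 0) (22, 0) (22, 25) (11.2052, 25)]  |A|=366.4457
3. ⊥bis P6·P1 via (15.53,15): [(9.8301, 20.5504) (22, 8.6998) (22, 25) (11.2052, 25)]  |A|=123.2029
4. ⊥bis P6·P2 via (14.515,16.545): [(11.0595, 24.5285) (14.9315, 15.5828) (22, 8.6998) (22, 25) (11.2052, 25)]  |A|=110.0024
5. ⊥bis P6·P3 via (19.86,10.075): [(11.0595, 24.5285) (14.9315, 15.5828) (20.5088, 10.1519) (22, 10.3286) (22, 25) (11.2052, 25)]  |A|=108.7879
6. ⊥bis P6·P4 via (16.645,15.4): [(11.0595, 24.5285) (14.2491, 17.1594) (22, 11.4677) (22, 25) (11.2052, 25)]  |A|=96.0518
7. ⊥bis P6·P5 via (18.865,12.45): [(11.0595, 24.5285) (14.2491, 17.1594) (20.6644, 12.4485) (22, 12.4474) (22, 25) (11.2052, 25)]  |A|=95.3976
8. canonical 6-gon: [(11.0595, 24.5285) (14.2491, 17.1594) (20.6644, 12.4485) (22, 12.4474) (22, 25) (11.2052, 25)]
9. shoelace: 95.3976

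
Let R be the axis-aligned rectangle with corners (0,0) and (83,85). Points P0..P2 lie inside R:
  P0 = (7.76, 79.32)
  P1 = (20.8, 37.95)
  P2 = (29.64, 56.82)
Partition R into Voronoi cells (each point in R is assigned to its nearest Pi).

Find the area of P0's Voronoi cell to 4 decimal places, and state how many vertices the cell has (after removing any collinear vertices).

1. box [0,83]×[0,85]: [(0, 0) (83, 0) (83, 85) (0, 85)]
2. ⊥bis P0·P1 via (14.28,58.635): [(0, 54.1339) (83, 80.2958) (83, 85) (0, 85)]  |A|=1476.1666
3. ⊥bis P0·P2 via (18.7,68.07): [(0, 54.1339) (6.4643, 56.1715) (36.1097, 85) (0, 85)]  |A|=620.2594
4. canonical 4-gon: [(0, 54.1339) (6.4643, 56.1715) (36.1097, 85) (0, 85)]
5. shoelace: 620.2594

Area of P0's cell: 620.2594 (4 vertices)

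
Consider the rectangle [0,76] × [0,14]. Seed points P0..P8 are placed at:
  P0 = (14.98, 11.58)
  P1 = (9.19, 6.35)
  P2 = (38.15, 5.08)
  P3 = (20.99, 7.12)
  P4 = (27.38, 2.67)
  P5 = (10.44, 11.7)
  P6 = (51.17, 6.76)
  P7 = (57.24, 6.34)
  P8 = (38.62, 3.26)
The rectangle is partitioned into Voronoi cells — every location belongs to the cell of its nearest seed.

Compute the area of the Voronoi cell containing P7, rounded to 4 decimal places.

Area of P7's cell: 304.6941

1. box [0,76]×[0,14]: [(0, 0) (76, 0) (76, 14) (0, 14)]
2. ⊥bis P7·P0 via (36.11,8.96): [(34.999, 0) (76, 0) (76, 14) (36.7349, 14)]  |A|=561.8624
3. ⊥bis P7·P1 via (33.215,6.345): [(34.999, 0) (76, 0) (76, 14) (36.7349, 14)]  |A|=561.8624
4. ⊥bis P7·P2 via (47.695,5.71): [(48.0719, 0) (76, 0) (76, 14) (47.1478, 14)]  |A|=397.462
5. ⊥bis P7·P3 via (39.115,6.73): [(48.0719, 0) (76, 0) (76, 14) (47.1478, 14)]  |A|=397.462
6. ⊥bis P7·P4 via (42.31,4.505): [(48.0719, 0) (76, 0) (76, 14) (47.1478, 14)]  |A|=397.462
7. ⊥bis P7·P5 via (33.84,9.02): [(48.0719, 0) (76, 0) (76, 14) (47.1478, 14)]  |A|=397.462
8. ⊥bis P7·P6 via (54.205,6.55): [(53.7518, 0) (76, 0) (76, 14) (54.7205, 14)]  |A|=304.6941
9. ⊥bis P7·P8 via (47.93,4.8): [(53.7518, 0) (76, 0) (76, 14) (54.7205, 14)]  |A|=304.6941
10. canonical 4-gon: [(53.7518, 0) (76, 0) (76, 14) (54.7205, 14)]
11. shoelace: 304.6941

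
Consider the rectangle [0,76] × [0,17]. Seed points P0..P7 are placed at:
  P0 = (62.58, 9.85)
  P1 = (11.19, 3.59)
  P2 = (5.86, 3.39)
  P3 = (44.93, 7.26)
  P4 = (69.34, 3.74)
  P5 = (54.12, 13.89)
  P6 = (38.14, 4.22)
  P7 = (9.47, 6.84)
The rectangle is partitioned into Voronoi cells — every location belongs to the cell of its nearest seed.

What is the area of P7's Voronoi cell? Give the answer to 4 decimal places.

1. box [0,76]×[0,17]: [(0, 0) (76, 0) (76, 17) (0, 17)]
2. ⊥bis P7·P0 via (36.025,8.345): [(0, 0) (36.498, 0) (35.5345, 17) (0, 17)]  |A|=612.2757
3. ⊥bis P7·P1 via (10.33,5.215): [(0, 0) (0.4761, 0) (32.5982, 17) (0, 17)]  |A|=281.1311
4. ⊥bis P7·P2 via (7.665,5.115): [(0, 13.1355) (8.4967, 4.2448) (32.5982, 17) (0, 17)]  |A|=224.3167
5. ⊥bis P7·P3 via (27.2,7.05): [(0, 13.1355) (8.4967, 4.2448) (27.1165, 14.0989) (27.0821, 17) (0, 17)]  |A|=216.3155
6. ⊥bis P7·P4 via (39.405,5.29): [(0, 13.1355) (8.4967, 4.2448) (27.1165, 14.0989) (27.0821, 17) (0, 17)]  |A|=216.3155
7. ⊥bis P7·P5 via (31.795,10.365): [(0, 13.1355) (8.4967, 4.2448) (27.1165, 14.0989) (27.0821, 17) (0, 17)]  |A|=216.3155
8. ⊥bis P7·P6 via (23.805,5.53): [(0, 13.1355) (8.4967, 4.2448) (24.4596, 12.6928) (24.8532, 17) (0, 17)]  |A|=207.6371
9. canonical 5-gon: [(0, 13.1355) (8.4967, 4.2448) (24.4596, 12.6928) (24.8532, 17) (0, 17)]
10. shoelace: 207.6371

Area of P7's cell: 207.6371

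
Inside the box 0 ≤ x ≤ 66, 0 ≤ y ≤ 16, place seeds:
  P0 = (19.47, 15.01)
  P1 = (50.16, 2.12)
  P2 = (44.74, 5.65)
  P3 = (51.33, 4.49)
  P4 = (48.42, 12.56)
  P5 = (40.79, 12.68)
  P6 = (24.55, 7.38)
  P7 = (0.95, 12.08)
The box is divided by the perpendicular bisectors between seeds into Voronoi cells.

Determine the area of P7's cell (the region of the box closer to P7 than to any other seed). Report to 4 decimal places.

Area of P7's cell: 174.0750

1. box [0,66]×[0,16]: [(0, 0) (66, 0) (66, 16) (0, 16)]
2. ⊥bis P7·P0 via (10.21,13.545): [(0, 0) (12.3529, 0) (9.8216, 16) (0, 16)]  |A|=177.3962
3. ⊥bis P7·P1 via (25.555,7.1): [(0, 0) (12.3529, 0) (9.8216, 16) (0, 16)]  |A|=177.3962
4. ⊥bis P7·P2 via (22.845,8.865): [(0, 0) (12.3529, 0) (9.8216, 16) (0, 16)]  |A|=177.3962
5. ⊥bis P7·P3 via (26.14,8.285): [(0, 0) (12.3529, 0) (9.8216, 16) (0, 16)]  |A|=177.3962
6. ⊥bis P7·P4 via (24.685,12.32): [(0, 0) (12.3529, 0) (9.8216, 16) (0, 16)]  |A|=177.3962
7. ⊥bis P7·P5 via (20.87,12.38): [(0, 0) (12.3529, 0) (9.8216, 16) (0, 16)]  |A|=177.3962
8. ⊥bis P7·P6 via (12.75,9.73): [(0, 0) (10.8122, 0) (11.6708, 4.3113) (9.8216, 16) (0, 16)]  |A|=174.075
9. canonical 5-gon: [(0, 0) (10.8122, 0) (11.6708, 4.3113) (9.8216, 16) (0, 16)]
10. shoelace: 174.075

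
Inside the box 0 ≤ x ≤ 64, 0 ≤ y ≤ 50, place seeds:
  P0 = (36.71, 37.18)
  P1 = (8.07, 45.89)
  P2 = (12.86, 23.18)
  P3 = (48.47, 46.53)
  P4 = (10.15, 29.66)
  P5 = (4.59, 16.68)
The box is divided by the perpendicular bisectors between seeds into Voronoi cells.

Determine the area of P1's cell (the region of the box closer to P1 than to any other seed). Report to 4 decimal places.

1. box [0,64]×[0,50]: [(0, 0) (64, 0) (64, 50) (0, 50)]
2. ⊥bis P1·P0 via (22.39,41.535): [(0, 0) (9.7584, 0) (24.9644, 50) (0, 50)]  |A|=868.0687
3. ⊥bis P1·P2 via (10.465,34.535): [(0, 32.3277) (20.9326, 36.7428) (24.9644, 50) (0, 50)]  |A|=350.4419
4. ⊥bis P1·P3 via (28.27,46.21): [(0, 32.3277) (20.9326, 36.7428) (24.9644, 50) (0, 50)]  |A|=350.4419
5. ⊥bis P1·P4 via (9.11,37.775): [(0, 36.6075) (21.7387, 39.3935) (24.9644, 50) (0, 50)]  |A|=277.9608
6. ⊥bis P1·P5 via (6.33,31.285): [(0, 36.6075) (21.7387, 39.3935) (24.9644, 50) (0, 50)]  |A|=277.9608
7. canonical 4-gon: [(0, 36.6075) (21.7387, 39.3935) (24.9644, 50) (0, 50)]
8. shoelace: 277.9608

Area of P1's cell: 277.9608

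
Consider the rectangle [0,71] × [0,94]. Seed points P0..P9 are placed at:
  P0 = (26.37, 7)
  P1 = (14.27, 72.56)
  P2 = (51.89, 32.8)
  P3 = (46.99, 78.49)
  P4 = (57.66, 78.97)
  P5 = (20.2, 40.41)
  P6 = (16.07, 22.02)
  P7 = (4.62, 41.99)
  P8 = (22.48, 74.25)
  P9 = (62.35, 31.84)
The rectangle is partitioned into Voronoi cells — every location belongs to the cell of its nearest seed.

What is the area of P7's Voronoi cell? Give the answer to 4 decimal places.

Area of P7's cell: 363.5568

1. box [0,71]×[0,94]: [(0, 0) (71, 0) (71, 94) (0, 94)]
2. ⊥bis P7·P0 via (15.495,24.495): [(0, 14.8632) (71, 58.9973) (71, 94) (0, 94)]  |A|=4051.9536
3. ⊥bis P7·P1 via (9.445,57.275): [(0, 60.2565) (0, 14.8632) (48.4311, 44.9683)]  |A|=1099.2236
4. ⊥bis P7·P2 via (28.255,37.395): [(30.8089, 50.5311) (0, 60.2565) (0, 14.8632) (27.1563, 31.7437)]  |A|=923.5266
5. ⊥bis P7·P3 via (25.805,60.24): [(30.8089, 50.5311) (0, 60.2565) (0, 14.8632) (27.1563, 31.7437)]  |A|=923.5266
6. ⊥bis P7·P4 via (31.14,60.48): [(30.8089, 50.5311) (0, 60.2565) (0, 14.8632) (27.1563, 31.7437)]  |A|=923.5266
7. ⊥bis P7·P5 via (12.41,41.2): [(13.8977, 55.8694) (0, 60.2565) (0, 14.8632) (10.3944, 21.3244)]  |A|=483.6494
8. ⊥bis P7·P6 via (10.345,32.005): [(11.5474, 32.6944) (13.8977, 55.8694) (0, 60.2565) (0, 26.0736)]  |A|=363.5568
9. ⊥bis P7·P8 via (13.55,58.12): [(11.5474, 32.6944) (13.8977, 55.8694) (0, 60.2565) (0, 26.0736)]  |A|=363.5568
10. ⊥bis P7·P9 via (33.485,36.915): [(11.5474, 32.6944) (13.8977, 55.8694) (0, 60.2565) (0, 26.0736)]  |A|=363.5568
11. canonical 4-gon: [(11.5474, 32.6944) (13.8977, 55.8694) (0, 60.2565) (0, 26.0736)]
12. shoelace: 363.5568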